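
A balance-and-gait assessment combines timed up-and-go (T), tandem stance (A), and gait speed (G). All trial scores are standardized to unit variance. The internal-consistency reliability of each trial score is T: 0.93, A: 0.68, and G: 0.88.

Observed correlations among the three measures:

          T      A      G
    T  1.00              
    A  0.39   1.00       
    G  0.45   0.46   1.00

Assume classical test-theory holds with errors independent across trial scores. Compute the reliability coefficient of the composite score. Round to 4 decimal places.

0.9089

Var(T+A+G) = 3 + 2·[0.39 + 0.45 + 0.46] = 3 + 2.6 = 5.6.
Under uncorrelated errors the observed covariances equal the true-score covariances, so only the own-variance terms attenuate.
True-score variance = [0.93 + 0.68 + 0.88] + 2.6 = 2.49 + 2.6 = 5.09.
Reliability = 5.09 / 5.6 = 0.9089.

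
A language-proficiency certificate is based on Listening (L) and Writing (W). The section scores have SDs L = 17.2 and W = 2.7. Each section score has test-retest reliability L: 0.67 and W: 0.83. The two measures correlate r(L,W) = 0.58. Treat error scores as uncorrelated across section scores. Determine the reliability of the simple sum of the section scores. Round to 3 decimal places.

Var(L+W) = 17.2² + 2.7² + 2·[17.2·2.7·0.58] = 303.13 + 53.8704 = 357.
Under uncorrelated errors the observed covariances equal the true-score covariances, so only the own-variance terms attenuate.
True-score variance = [17.2²·0.67 + 2.7²·0.83] + 53.8704 = 204.263 + 53.8704 = 258.134.
Reliability = 258.134 / 357 = 0.723.

0.723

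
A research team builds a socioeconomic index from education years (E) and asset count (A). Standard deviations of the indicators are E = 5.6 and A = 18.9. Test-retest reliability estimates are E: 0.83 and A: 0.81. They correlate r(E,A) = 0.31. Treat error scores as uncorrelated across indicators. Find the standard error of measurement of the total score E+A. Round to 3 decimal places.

8.556

Var(total) = 388.57 + 65.6208 = 454.191.
True-score variance = 315.369 + 65.6208 = 380.99, so reliability = 0.8388.
Error variance = 454.191 − 380.99 = 73.2011; SEM = √73.2011 = 8.556.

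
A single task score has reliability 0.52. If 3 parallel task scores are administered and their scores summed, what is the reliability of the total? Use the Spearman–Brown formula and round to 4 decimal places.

ρ_k = kρ / (1 + (k−1)ρ) = 3·0.52 / (1 + 2·0.52) = 1.560 / 2.040 = 0.7647.

0.7647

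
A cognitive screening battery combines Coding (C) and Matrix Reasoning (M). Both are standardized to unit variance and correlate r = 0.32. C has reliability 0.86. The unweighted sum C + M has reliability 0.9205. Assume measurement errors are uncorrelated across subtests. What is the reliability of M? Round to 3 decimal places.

Var(C+M) = 2 + 2·0.32 = 2.640.
True-score variance = ρ_C + ρ_M + 2·0.32, so 0.9205 = (0.86 + ρ_M + 0.64) / 2.640.
ρ_M = 0.9205·2.640 − 0.86 − 0.64 = 0.930.

0.930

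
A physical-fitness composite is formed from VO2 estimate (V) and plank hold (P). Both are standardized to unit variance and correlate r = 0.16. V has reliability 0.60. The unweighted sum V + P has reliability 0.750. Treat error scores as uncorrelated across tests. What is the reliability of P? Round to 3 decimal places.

0.820

Var(V+P) = 2 + 2·0.16 = 2.320.
True-score variance = ρ_V + ρ_P + 2·0.16, so 0.750 = (0.60 + ρ_P + 0.32) / 2.320.
ρ_P = 0.750·2.320 − 0.60 − 0.32 = 0.820.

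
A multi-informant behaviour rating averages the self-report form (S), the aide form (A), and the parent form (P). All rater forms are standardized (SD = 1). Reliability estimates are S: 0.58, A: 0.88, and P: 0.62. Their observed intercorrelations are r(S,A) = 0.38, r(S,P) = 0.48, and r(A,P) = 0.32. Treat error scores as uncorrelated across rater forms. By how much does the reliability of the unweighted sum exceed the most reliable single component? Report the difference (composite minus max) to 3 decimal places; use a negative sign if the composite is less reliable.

-0.052

Var(sum) = 3 + 2.36 = 5.36; true-score variance = 2.08 + 2.36 = 4.44; composite reliability = 0.8284.
Max component reliability = 0.8800.
Difference = 0.8284 − 0.8800 = -0.052.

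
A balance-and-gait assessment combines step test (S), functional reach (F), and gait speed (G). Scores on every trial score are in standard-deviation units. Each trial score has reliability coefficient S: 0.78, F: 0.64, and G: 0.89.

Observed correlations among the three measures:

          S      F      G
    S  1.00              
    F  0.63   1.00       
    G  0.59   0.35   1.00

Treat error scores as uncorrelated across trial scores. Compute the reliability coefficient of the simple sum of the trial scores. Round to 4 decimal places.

Var(S+F+G) = 3 + 2·[0.63 + 0.59 + 0.35] = 3 + 3.14 = 6.14.
Because errors are independent across components, Cov(Tᵢ,Tⱼ) = Cov(Xᵢ,Xⱼ); the off-diagonal part of the true-score variance is the same as above.
True-score variance = [0.78 + 0.64 + 0.89] + 3.14 = 2.31 + 3.14 = 5.45.
Reliability = 5.45 / 6.14 = 0.8876.

0.8876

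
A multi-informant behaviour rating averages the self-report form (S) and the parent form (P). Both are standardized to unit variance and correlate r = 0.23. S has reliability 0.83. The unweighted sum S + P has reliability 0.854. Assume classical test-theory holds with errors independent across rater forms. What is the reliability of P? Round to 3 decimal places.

0.811

Var(S+P) = 2 + 2·0.23 = 2.460.
True-score variance = ρ_S + ρ_P + 2·0.23, so 0.854 = (0.83 + ρ_P + 0.46) / 2.460.
ρ_P = 0.854·2.460 − 0.83 − 0.46 = 0.811.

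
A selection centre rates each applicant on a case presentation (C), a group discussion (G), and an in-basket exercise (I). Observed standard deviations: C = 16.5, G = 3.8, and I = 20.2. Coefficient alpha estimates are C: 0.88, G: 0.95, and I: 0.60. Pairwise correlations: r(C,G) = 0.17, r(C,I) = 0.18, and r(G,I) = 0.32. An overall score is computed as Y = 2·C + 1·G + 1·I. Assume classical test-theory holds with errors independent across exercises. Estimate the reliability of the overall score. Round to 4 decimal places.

Var(Y) = 2²·16.5² + 3.8² + 20.2² + 2·[2·16.5·3.8·0.17 + 2·16.5·20.2·0.18 + 3.8·20.2·0.32] = 1511.48 + 331.738 = 1843.22.
Under uncorrelated errors the observed covariances equal the true-score covariances, so only the own-variance terms attenuate.
True-score variance = [2²·16.5²·0.88 + 3.8²·0.95 + 20.2²·0.60] + 331.738 = 1216.86 + 331.738 = 1548.6.
Reliability = 1548.6 / 1843.22 = 0.8402.

0.8402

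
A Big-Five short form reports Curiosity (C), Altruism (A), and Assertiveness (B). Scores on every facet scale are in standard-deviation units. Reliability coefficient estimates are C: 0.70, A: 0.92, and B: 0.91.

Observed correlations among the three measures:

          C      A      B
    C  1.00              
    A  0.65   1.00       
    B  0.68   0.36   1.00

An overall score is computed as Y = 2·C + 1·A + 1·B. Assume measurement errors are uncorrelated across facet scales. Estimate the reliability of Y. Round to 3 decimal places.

Var(Y) = 2² + 1 + 1 + 2·[2·0.65 + 2·0.68 + 0.36] = 6 + 6.04 = 12.04.
Because errors are independent across components, Cov(Tᵢ,Tⱼ) = Cov(Xᵢ,Xⱼ); the off-diagonal part of the true-score variance is the same as above.
True-score variance = [2²·0.70 + 0.92 + 0.91] + 6.04 = 4.63 + 6.04 = 10.67.
Reliability = 10.67 / 12.04 = 0.886.

0.886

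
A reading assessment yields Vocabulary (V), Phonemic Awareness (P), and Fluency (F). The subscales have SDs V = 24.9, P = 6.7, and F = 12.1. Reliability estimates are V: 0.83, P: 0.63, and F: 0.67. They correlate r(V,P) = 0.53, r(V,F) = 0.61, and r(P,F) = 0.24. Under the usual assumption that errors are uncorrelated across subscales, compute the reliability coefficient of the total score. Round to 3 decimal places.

0.878

Var(V+P+F) = 24.9² + 6.7² + 12.1² + 2·[24.9·6.7·0.53 + 24.9·12.1·0.61 + 6.7·12.1·0.24] = 811.31 + 583.327 = 1394.64.
Under uncorrelated errors the observed covariances equal the true-score covariances, so only the own-variance terms attenuate.
True-score variance = [24.9²·0.83 + 6.7²·0.63 + 12.1²·0.67] + 583.327 = 640.984 + 583.327 = 1224.31.
Reliability = 1224.31 / 1394.64 = 0.878.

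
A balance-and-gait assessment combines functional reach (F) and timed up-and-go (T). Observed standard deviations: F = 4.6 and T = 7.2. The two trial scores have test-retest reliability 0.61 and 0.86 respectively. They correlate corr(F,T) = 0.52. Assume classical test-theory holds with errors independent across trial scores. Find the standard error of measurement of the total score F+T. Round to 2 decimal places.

3.94

Var(total) = 73 + 34.4448 = 107.445.
True-score variance = 57.49 + 34.4448 = 91.9348, so reliability = 0.8556.
Error variance = 107.445 − 91.9348 = 15.51; SEM = √15.51 = 3.94.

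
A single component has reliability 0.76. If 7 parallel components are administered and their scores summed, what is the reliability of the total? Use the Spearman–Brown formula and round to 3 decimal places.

ρ_k = kρ / (1 + (k−1)ρ) = 7·0.76 / (1 + 6·0.76) = 5.320 / 5.560 = 0.957.

0.957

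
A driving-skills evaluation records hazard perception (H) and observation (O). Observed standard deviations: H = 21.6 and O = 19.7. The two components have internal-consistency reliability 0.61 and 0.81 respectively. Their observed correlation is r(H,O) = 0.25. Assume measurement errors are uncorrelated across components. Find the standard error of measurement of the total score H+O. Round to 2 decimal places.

Var(total) = 854.65 + 212.76 = 1067.41.
True-score variance = 598.955 + 212.76 = 811.715, so reliability = 0.7605.
Error variance = 1067.41 − 811.715 = 255.696; SEM = √255.696 = 15.99.

15.99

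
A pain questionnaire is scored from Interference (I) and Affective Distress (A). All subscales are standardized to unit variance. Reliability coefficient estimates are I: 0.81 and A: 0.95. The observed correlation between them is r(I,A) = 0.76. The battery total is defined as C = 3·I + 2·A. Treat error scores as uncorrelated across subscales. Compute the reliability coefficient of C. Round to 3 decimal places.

0.914

Var(C) = 3² + 2² + 2·[6·0.76] = 13 + 9.12 = 22.12.
Under uncorrelated errors the observed covariances equal the true-score covariances, so only the own-variance terms attenuate.
True-score variance = [3²·0.81 + 2²·0.95] + 9.12 = 11.09 + 9.12 = 20.21.
Reliability = 20.21 / 22.12 = 0.914.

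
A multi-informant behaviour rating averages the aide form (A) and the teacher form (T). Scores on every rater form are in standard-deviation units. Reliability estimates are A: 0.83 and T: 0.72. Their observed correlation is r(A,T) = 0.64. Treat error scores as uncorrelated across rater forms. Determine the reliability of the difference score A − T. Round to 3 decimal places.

0.375

Var(A−T) = 1 + 1 − 2·0.64 = 2 − 1.28 = 0.72.
Because errors are independent across components, Cov(Tᵢ,Tⱼ) = Cov(Xᵢ,Xⱼ); the off-diagonal part of the true-score variance is the same as above.
True-score variance = [0.83 + 0.72] − 1.28 = 1.55 − 1.28 = 0.27.
Reliability = 0.27 / 0.72 = 0.375.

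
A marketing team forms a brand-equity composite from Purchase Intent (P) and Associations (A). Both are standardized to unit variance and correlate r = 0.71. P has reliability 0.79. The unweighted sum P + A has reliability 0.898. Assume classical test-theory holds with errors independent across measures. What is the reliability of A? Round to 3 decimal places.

0.861

Var(P+A) = 2 + 2·0.71 = 3.420.
True-score variance = ρ_P + ρ_A + 2·0.71, so 0.898 = (0.79 + ρ_A + 1.42) / 3.420.
ρ_A = 0.898·3.420 − 0.79 − 1.42 = 0.861.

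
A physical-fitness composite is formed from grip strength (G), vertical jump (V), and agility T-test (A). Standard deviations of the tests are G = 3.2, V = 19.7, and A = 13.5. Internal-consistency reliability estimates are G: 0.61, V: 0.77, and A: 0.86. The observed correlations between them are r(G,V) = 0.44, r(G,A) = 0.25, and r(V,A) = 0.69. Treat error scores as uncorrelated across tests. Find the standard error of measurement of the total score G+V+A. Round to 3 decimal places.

10.898

Var(total) = 580.58 + 444.086 = 1024.67.
True-score variance = 461.811 + 444.086 = 905.897, so reliability = 0.8841.
Error variance = 1024.67 − 905.897 = 118.769; SEM = √118.769 = 10.898.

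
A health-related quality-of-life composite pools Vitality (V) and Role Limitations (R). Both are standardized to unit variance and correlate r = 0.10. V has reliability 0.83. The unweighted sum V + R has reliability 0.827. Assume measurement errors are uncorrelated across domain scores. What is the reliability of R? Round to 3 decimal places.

Var(V+R) = 2 + 2·0.10 = 2.200.
True-score variance = ρ_V + ρ_R + 2·0.10, so 0.827 = (0.83 + ρ_R + 0.20) / 2.200.
ρ_R = 0.827·2.200 − 0.83 − 0.20 = 0.789.

0.789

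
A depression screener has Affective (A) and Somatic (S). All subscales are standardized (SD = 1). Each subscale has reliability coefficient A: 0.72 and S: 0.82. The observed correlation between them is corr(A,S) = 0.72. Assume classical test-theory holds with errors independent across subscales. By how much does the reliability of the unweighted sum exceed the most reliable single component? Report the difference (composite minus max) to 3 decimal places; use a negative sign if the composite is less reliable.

0.046

Var(sum) = 2 + 1.44 = 3.44; true-score variance = 1.54 + 1.44 = 2.98; composite reliability = 0.8663.
Max component reliability = 0.8200.
Difference = 0.8663 − 0.8200 = 0.046.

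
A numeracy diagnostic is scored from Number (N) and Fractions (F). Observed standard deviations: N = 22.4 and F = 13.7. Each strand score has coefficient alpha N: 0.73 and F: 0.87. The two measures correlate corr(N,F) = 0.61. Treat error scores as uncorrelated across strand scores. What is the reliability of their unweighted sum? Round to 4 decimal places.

0.8497

Var(N+F) = 22.4² + 13.7² + 2·[22.4·13.7·0.61] = 689.45 + 374.394 = 1063.84.
Because errors are independent across components, Cov(Tᵢ,Tⱼ) = Cov(Xᵢ,Xⱼ); the off-diagonal part of the true-score variance is the same as above.
True-score variance = [22.4²·0.73 + 13.7²·0.87] + 374.394 = 529.575 + 374.394 = 903.969.
Reliability = 903.969 / 1063.84 = 0.8497.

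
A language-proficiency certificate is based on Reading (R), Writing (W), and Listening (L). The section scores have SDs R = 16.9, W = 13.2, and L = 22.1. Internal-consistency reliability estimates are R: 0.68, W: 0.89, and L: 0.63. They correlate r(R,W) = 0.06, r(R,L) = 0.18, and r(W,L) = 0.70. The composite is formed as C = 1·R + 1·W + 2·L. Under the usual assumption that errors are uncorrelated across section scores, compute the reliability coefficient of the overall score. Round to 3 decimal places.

Var(C) = 16.9² + 13.2² + 2²·22.1² + 2·[16.9·13.2·0.06 + 2·16.9·22.1·0.18 + 2·13.2·22.1·0.70] = 2413.49 + 1112.5 = 3525.99.
Under uncorrelated errors the observed covariances equal the true-score covariances, so only the own-variance terms attenuate.
True-score variance = [16.9²·0.68 + 13.2²·0.89 + 2²·22.1²·0.63] + 1112.5 = 1580.08 + 1112.5 = 2692.58.
Reliability = 2692.58 / 3525.99 = 0.764.

0.764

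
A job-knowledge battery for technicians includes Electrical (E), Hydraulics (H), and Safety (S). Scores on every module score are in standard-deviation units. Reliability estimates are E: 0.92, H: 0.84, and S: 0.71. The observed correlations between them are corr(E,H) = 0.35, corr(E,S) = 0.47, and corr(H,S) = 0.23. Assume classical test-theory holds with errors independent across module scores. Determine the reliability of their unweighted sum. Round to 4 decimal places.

0.8961

Var(E+H+S) = 3 + 2·[0.35 + 0.47 + 0.23] = 3 + 2.1 = 5.1.
Because errors are independent across components, Cov(Tᵢ,Tⱼ) = Cov(Xᵢ,Xⱼ); the off-diagonal part of the true-score variance is the same as above.
True-score variance = [0.92 + 0.84 + 0.71] + 2.1 = 2.47 + 2.1 = 4.57.
Reliability = 4.57 / 5.1 = 0.8961.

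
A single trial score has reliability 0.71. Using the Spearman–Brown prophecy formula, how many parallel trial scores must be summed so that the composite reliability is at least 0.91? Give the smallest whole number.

5

k ≥ ρ*(1−ρ₁)/(ρ₁(1−ρ*)) = 0.91·0.29 / (0.71·0.09) = 4.130.
Smallest integer k = 5.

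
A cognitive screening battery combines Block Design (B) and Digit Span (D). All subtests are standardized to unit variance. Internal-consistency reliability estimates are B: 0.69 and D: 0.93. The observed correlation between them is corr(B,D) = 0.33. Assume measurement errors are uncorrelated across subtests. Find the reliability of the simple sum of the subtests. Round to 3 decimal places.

Var(B+D) = 2 + 2·[0.33] = 2 + 0.66 = 2.66.
Under uncorrelated errors the observed covariances equal the true-score covariances, so only the own-variance terms attenuate.
True-score variance = [0.69 + 0.93] + 0.66 = 1.62 + 0.66 = 2.28.
Reliability = 2.28 / 2.66 = 0.857.

0.857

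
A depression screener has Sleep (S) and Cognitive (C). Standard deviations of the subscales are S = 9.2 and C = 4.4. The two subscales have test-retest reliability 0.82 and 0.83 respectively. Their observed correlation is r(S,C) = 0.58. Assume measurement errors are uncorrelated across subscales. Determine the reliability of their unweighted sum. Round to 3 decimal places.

Var(S+C) = 9.2² + 4.4² + 2·[9.2·4.4·0.58] = 104 + 46.9568 = 150.957.
Under uncorrelated errors the observed covariances equal the true-score covariances, so only the own-variance terms attenuate.
True-score variance = [9.2²·0.82 + 4.4²·0.83] + 46.9568 = 85.4736 + 46.9568 = 132.43.
Reliability = 132.43 / 150.957 = 0.877.

0.877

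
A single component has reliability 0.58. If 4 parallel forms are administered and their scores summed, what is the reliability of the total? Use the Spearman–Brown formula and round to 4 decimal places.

ρ_k = kρ / (1 + (k−1)ρ) = 4·0.58 / (1 + 3·0.58) = 2.320 / 2.740 = 0.8467.

0.8467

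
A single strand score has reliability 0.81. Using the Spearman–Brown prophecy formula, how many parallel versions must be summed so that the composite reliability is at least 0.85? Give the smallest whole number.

2

k ≥ ρ*(1−ρ₁)/(ρ₁(1−ρ*)) = 0.85·0.19 / (0.81·0.15) = 1.329.
Smallest integer k = 2.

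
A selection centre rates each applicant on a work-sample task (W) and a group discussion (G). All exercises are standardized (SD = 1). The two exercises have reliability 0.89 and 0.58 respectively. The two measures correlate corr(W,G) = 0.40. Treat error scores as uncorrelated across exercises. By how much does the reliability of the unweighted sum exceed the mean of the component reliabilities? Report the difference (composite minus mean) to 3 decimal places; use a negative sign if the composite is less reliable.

0.076

Var(sum) = 2 + 0.8 = 2.8; true-score variance = 1.47 + 0.8 = 2.27; composite reliability = 0.8107.
Mean component reliability = 0.7350.
Difference = 0.8107 − 0.7350 = 0.076.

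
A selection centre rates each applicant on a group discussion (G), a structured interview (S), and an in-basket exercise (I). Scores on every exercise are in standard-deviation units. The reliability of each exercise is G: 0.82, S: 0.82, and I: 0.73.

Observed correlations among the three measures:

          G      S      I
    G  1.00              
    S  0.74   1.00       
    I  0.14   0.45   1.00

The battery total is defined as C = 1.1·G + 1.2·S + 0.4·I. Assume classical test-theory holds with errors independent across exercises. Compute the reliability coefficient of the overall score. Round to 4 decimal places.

Var(C) = 1.1² + 1.2² + 0.4² + 2·[1.32·0.74 + 0.44·0.14 + 0.48·0.45] = 2.81 + 2.5088 = 5.3188.
Under uncorrelated errors the observed covariances equal the true-score covariances, so only the own-variance terms attenuate.
True-score variance = [1.1²·0.82 + 1.2²·0.82 + 0.4²·0.73] + 2.5088 = 2.2898 + 2.5088 = 4.7986.
Reliability = 4.7986 / 5.3188 = 0.9022.

0.9022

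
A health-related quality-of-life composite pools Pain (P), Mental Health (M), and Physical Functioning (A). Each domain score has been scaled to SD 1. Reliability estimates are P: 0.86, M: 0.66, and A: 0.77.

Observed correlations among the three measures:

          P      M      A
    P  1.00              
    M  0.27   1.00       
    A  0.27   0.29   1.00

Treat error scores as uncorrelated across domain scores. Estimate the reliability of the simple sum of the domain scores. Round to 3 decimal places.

0.848

Var(P+M+A) = 3 + 2·[0.27 + 0.27 + 0.29] = 3 + 1.66 = 4.66.
Under uncorrelated errors the observed covariances equal the true-score covariances, so only the own-variance terms attenuate.
True-score variance = [0.86 + 0.66 + 0.77] + 1.66 = 2.29 + 1.66 = 3.95.
Reliability = 3.95 / 4.66 = 0.848.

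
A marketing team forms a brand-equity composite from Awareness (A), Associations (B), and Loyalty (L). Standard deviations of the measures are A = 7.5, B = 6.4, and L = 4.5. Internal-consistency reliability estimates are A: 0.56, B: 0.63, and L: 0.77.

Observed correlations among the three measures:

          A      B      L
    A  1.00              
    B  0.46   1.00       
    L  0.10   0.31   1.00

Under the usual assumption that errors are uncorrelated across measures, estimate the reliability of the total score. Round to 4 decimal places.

0.7607

Var(A+B+L) = 7.5² + 6.4² + 4.5² + 2·[7.5·6.4·0.46 + 7.5·4.5·0.10 + 6.4·4.5·0.31] = 117.46 + 68.766 = 186.226.
With uncorrelated errors the cross-covariances are all true-score covariance, so they carry over unchanged; only the diagonal terms shrink to ρᵢσᵢ².
True-score variance = [7.5²·0.56 + 6.4²·0.63 + 4.5²·0.77] + 68.766 = 72.8973 + 68.766 = 141.663.
Reliability = 141.663 / 186.226 = 0.7607.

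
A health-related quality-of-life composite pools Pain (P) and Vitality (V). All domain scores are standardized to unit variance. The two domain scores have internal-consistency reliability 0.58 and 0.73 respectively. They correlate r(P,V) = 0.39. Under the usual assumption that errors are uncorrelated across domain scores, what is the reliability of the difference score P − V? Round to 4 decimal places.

Var(P−V) = 1 + 1 − 2·0.39 = 2 − 0.78 = 1.22.
With uncorrelated errors the cross-covariances are all true-score covariance, so they carry over unchanged; only the diagonal terms shrink to ρᵢσᵢ².
True-score variance = [0.58 + 0.73] − 0.78 = 1.31 − 0.78 = 0.53.
Reliability = 0.53 / 1.22 = 0.4344.

0.4344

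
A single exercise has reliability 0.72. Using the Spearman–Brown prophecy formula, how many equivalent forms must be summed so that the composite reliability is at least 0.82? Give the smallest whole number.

2

k ≥ ρ*(1−ρ₁)/(ρ₁(1−ρ*)) = 0.82·0.28 / (0.72·0.18) = 1.772.
Smallest integer k = 2.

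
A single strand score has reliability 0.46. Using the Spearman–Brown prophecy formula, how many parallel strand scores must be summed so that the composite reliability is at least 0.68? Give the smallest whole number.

k ≥ ρ*(1−ρ₁)/(ρ₁(1−ρ*)) = 0.68·0.54 / (0.46·0.32) = 2.495.
Smallest integer k = 3.

3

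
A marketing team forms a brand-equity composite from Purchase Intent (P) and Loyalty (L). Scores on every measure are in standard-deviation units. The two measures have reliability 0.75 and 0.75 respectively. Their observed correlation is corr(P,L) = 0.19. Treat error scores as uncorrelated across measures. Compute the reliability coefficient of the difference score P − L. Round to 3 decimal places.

0.691

Var(P−L) = 1 + 1 − 2·0.19 = 2 − 0.38 = 1.62.
With uncorrelated errors the cross-covariances are all true-score covariance, so they carry over unchanged; only the diagonal terms shrink to ρᵢσᵢ².
True-score variance = [0.75 + 0.75] − 0.38 = 1.5 − 0.38 = 1.12.
Reliability = 1.12 / 1.62 = 0.691.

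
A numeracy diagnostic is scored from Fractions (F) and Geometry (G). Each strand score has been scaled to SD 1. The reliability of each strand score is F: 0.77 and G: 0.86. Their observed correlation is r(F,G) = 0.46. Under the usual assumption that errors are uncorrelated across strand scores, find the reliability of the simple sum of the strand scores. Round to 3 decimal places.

0.873

Var(F+G) = 2 + 2·[0.46] = 2 + 0.92 = 2.92.
With uncorrelated errors the cross-covariances are all true-score covariance, so they carry over unchanged; only the diagonal terms shrink to ρᵢσᵢ².
True-score variance = [0.77 + 0.86] + 0.92 = 1.63 + 0.92 = 2.55.
Reliability = 2.55 / 2.92 = 0.873.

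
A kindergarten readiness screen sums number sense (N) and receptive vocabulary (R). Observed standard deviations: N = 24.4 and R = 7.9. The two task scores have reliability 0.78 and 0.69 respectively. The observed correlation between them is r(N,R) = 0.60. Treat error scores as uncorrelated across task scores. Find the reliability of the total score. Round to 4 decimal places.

0.8309

Var(N+R) = 24.4² + 7.9² + 2·[24.4·7.9·0.60] = 657.77 + 231.312 = 889.082.
Under uncorrelated errors the observed covariances equal the true-score covariances, so only the own-variance terms attenuate.
True-score variance = [24.4²·0.78 + 7.9²·0.69] + 231.312 = 507.444 + 231.312 = 738.756.
Reliability = 738.756 / 889.082 = 0.8309.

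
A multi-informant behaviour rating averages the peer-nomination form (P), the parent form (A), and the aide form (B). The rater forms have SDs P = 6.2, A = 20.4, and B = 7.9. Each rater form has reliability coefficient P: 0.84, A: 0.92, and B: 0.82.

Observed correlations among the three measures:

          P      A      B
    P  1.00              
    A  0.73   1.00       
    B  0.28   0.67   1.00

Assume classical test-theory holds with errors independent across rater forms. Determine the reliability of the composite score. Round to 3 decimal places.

Var(P+A+B) = 6.2² + 20.4² + 7.9² + 2·[6.2·20.4·0.73 + 6.2·7.9·0.28 + 20.4·7.9·0.67] = 517.01 + 428.044 = 945.054.
With uncorrelated errors the cross-covariances are all true-score covariance, so they carry over unchanged; only the diagonal terms shrink to ρᵢσᵢ².
True-score variance = [6.2²·0.84 + 20.4²·0.92 + 7.9²·0.82] + 428.044 = 466.333 + 428.044 = 894.377.
Reliability = 894.377 / 945.054 = 0.946.

0.946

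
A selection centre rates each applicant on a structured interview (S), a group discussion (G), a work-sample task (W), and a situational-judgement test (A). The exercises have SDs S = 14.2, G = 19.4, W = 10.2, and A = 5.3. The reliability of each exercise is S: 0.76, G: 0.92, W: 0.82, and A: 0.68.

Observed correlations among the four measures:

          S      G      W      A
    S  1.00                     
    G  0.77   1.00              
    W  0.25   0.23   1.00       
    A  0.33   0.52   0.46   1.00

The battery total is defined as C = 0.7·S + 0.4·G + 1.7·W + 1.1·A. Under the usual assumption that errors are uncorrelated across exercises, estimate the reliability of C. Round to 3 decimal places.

0.900

Var(C) = 0.7²·14.2² + 0.4²·19.4² + 1.7²·10.2² + 1.1²·5.3² + 2·[0.28·14.2·19.4·0.77 + 1.19·14.2·10.2·0.25 + 0.77·14.2·5.3·0.33 + 0.68·19.4·10.2·0.23 + 0.44·19.4·5.3·0.52 + 1.87·10.2·5.3·0.46] = 493.686 + 445.166 = 938.852.
Under uncorrelated errors the observed covariances equal the true-score covariances, so only the own-variance terms attenuate.
True-score variance = [0.7²·14.2²·0.76 + 0.4²·19.4²·0.92 + 1.7²·10.2²·0.82 + 1.1²·5.3²·0.68] + 445.166 = 400.157 + 445.166 = 845.323.
Reliability = 845.323 / 938.852 = 0.900.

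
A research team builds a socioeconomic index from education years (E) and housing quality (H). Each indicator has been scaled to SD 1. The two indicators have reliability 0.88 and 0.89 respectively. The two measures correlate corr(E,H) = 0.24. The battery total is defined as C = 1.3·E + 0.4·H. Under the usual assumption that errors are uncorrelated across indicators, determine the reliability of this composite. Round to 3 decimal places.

Var(C) = 1.3² + 0.4² + 2·[0.52·0.24] = 1.85 + 0.2496 = 2.0996.
With uncorrelated errors the cross-covariances are all true-score covariance, so they carry over unchanged; only the diagonal terms shrink to ρᵢσᵢ².
True-score variance = [1.3²·0.88 + 0.4²·0.89] + 0.2496 = 1.6296 + 0.2496 = 1.8792.
Reliability = 1.8792 / 2.0996 = 0.895.

0.895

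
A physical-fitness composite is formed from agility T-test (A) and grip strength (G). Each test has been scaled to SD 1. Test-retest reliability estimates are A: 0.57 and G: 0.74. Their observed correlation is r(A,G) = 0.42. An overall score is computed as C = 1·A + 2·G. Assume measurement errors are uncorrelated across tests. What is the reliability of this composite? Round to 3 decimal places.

Var(C) = 1 + 2² + 2·[2·0.42] = 5 + 1.68 = 6.68.
With uncorrelated errors the cross-covariances are all true-score covariance, so they carry over unchanged; only the diagonal terms shrink to ρᵢσᵢ².
True-score variance = [0.57 + 2²·0.74] + 1.68 = 3.53 + 1.68 = 5.21.
Reliability = 5.21 / 6.68 = 0.780.

0.780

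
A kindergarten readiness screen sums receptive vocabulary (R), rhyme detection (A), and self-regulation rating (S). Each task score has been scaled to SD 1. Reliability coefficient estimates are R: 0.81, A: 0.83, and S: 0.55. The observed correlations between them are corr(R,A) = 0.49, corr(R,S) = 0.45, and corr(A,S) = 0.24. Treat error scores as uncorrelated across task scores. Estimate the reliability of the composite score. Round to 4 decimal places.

Var(R+A+S) = 3 + 2·[0.49 + 0.45 + 0.24] = 3 + 2.36 = 5.36.
Under uncorrelated errors the observed covariances equal the true-score covariances, so only the own-variance terms attenuate.
True-score variance = [0.81 + 0.83 + 0.55] + 2.36 = 2.19 + 2.36 = 4.55.
Reliability = 4.55 / 5.36 = 0.8489.

0.8489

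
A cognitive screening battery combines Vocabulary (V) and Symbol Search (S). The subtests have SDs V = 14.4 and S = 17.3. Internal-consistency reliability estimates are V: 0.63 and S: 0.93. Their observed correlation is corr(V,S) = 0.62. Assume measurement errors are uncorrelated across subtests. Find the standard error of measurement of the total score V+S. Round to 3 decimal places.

Var(total) = 506.65 + 308.909 = 815.559.
True-score variance = 408.977 + 308.909 = 717.885, so reliability = 0.8802.
Error variance = 815.559 − 717.885 = 97.6735; SEM = √97.6735 = 9.883.

9.883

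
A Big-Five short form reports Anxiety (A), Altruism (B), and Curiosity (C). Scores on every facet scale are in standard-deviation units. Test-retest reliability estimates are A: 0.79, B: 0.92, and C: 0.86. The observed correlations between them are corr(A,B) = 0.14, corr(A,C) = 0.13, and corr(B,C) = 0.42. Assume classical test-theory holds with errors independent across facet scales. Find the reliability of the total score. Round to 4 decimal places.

Var(A+B+C) = 3 + 2·[0.14 + 0.13 + 0.42] = 3 + 1.38 = 4.38.
Under uncorrelated errors the observed covariances equal the true-score covariances, so only the own-variance terms attenuate.
True-score variance = [0.79 + 0.92 + 0.86] + 1.38 = 2.57 + 1.38 = 3.95.
Reliability = 3.95 / 4.38 = 0.9018.

0.9018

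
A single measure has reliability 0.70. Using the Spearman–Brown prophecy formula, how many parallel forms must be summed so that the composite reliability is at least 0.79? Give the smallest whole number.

k ≥ ρ*(1−ρ₁)/(ρ₁(1−ρ*)) = 0.79·0.30 / (0.70·0.21) = 1.612.
Smallest integer k = 2.

2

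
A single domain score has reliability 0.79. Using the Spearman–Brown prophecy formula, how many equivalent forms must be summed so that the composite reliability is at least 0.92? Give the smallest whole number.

k ≥ ρ*(1−ρ₁)/(ρ₁(1−ρ*)) = 0.92·0.21 / (0.79·0.08) = 3.057.
Smallest integer k = 4.

4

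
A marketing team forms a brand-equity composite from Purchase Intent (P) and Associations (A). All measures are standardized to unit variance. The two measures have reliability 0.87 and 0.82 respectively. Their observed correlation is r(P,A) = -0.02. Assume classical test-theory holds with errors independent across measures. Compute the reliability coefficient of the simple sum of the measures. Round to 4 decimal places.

0.8418

Var(P+A) = 2 + 2·[(-0.02)] = 2 − 0.04 = 1.96.
Because errors are independent across components, Cov(Tᵢ,Tⱼ) = Cov(Xᵢ,Xⱼ); the off-diagonal part of the true-score variance is the same as above.
True-score variance = [0.87 + 0.82] − 0.04 = 1.69 − 0.04 = 1.65.
Reliability = 1.65 / 1.96 = 0.8418.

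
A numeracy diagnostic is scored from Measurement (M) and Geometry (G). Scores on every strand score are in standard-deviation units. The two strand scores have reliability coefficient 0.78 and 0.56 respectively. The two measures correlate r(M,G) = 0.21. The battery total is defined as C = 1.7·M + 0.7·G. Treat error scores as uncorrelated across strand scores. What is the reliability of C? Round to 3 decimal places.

0.781

Var(C) = 1.7² + 0.7² + 2·[1.19·0.21] = 3.38 + 0.4998 = 3.8798.
Because errors are independent across components, Cov(Tᵢ,Tⱼ) = Cov(Xᵢ,Xⱼ); the off-diagonal part of the true-score variance is the same as above.
True-score variance = [1.7²·0.78 + 0.7²·0.56] + 0.4998 = 2.5286 + 0.4998 = 3.0284.
Reliability = 3.0284 / 3.8798 = 0.781.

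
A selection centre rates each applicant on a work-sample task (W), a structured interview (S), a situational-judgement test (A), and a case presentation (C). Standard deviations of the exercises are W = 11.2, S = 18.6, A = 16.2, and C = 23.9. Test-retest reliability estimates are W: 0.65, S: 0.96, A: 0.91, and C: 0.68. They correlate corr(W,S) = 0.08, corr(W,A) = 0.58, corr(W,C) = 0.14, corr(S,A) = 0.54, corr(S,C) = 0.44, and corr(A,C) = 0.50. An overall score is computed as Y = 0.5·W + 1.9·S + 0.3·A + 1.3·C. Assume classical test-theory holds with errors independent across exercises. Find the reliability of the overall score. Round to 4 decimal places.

Var(Y) = 0.5²·11.2² + 1.9²·18.6² + 0.3²·16.2² + 1.3²·23.9² + 2·[0.95·11.2·18.6·0.08 + 0.15·11.2·16.2·0.58 + 0.65·11.2·23.9·0.14 + 0.57·18.6·16.2·0.54 + 2.47·18.6·23.9·0.44 + 0.39·16.2·23.9·0.50] = 2269.24 + 1414.7 = 3683.94.
Under uncorrelated errors the observed covariances equal the true-score covariances, so only the own-variance terms attenuate.
True-score variance = [0.5²·11.2²·0.65 + 1.9²·18.6²·0.96 + 0.3²·16.2²·0.91 + 1.3²·23.9²·0.68] + 1414.7 = 1897.27 + 1414.7 = 3311.97.
Reliability = 3311.97 / 3683.94 = 0.8990.

0.8990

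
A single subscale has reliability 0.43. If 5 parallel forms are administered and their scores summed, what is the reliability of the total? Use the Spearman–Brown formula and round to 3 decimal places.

ρ_k = kρ / (1 + (k−1)ρ) = 5·0.43 / (1 + 4·0.43) = 2.150 / 2.720 = 0.790.

0.790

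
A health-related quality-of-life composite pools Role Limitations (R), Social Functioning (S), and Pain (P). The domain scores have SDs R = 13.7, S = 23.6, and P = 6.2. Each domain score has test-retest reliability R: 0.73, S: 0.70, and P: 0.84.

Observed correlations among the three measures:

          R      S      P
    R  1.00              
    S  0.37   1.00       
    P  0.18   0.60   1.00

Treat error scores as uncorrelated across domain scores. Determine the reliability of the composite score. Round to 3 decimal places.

0.818

Var(R+S+P) = 13.7² + 23.6² + 6.2² + 2·[13.7·23.6·0.37 + 13.7·6.2·0.18 + 23.6·6.2·0.60] = 783.09 + 445.419 = 1228.51.
With uncorrelated errors the cross-covariances are all true-score covariance, so they carry over unchanged; only the diagonal terms shrink to ρᵢσᵢ².
True-score variance = [13.7²·0.73 + 23.6²·0.70 + 6.2²·0.84] + 445.419 = 559.175 + 445.419 = 1004.59.
Reliability = 1004.59 / 1228.51 = 0.818.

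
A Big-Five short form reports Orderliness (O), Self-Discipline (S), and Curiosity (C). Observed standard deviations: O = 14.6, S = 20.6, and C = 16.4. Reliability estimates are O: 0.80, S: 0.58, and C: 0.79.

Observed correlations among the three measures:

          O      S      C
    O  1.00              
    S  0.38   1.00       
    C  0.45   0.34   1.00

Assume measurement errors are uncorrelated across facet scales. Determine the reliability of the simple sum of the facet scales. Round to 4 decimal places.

0.8245

Var(O+S+C) = 14.6² + 20.6² + 16.4² + 2·[14.6·20.6·0.38 + 14.6·16.4·0.45 + 20.6·16.4·0.34] = 906.48 + 673.805 = 1580.28.
Because errors are independent across components, Cov(Tᵢ,Tⱼ) = Cov(Xᵢ,Xⱼ); the off-diagonal part of the true-score variance is the same as above.
True-score variance = [14.6²·0.80 + 20.6²·0.58 + 16.4²·0.79] + 673.805 = 629.135 + 673.805 = 1302.94.
Reliability = 1302.94 / 1580.28 = 0.8245.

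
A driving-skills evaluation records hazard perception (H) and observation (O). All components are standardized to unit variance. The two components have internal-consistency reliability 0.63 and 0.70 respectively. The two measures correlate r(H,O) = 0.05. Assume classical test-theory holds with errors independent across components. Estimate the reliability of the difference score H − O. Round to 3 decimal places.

0.647

Var(H−O) = 1 + 1 − 2·0.05 = 2 − 0.1 = 1.9.
Because errors are independent across components, Cov(Tᵢ,Tⱼ) = Cov(Xᵢ,Xⱼ); the off-diagonal part of the true-score variance is the same as above.
True-score variance = [0.63 + 0.70] − 0.1 = 1.33 − 0.1 = 1.23.
Reliability = 1.23 / 1.9 = 0.647.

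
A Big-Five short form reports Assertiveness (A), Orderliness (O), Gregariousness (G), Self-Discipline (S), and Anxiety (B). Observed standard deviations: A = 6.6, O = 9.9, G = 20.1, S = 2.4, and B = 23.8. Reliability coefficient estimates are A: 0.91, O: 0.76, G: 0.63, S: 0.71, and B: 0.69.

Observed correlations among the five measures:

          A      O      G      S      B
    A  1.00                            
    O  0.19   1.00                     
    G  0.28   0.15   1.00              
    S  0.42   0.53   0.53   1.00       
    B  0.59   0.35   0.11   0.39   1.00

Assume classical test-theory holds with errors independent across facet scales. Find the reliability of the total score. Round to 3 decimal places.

Var(A+O+G+S+B) = 6.6² + 9.9² + 20.1² + 2.4² + 23.8² + 2·[6.6·9.9·0.19 + 6.6·20.1·0.28 + 6.6·2.4·0.42 + 6.6·23.8·0.59 + 9.9·20.1·0.15 + 9.9·2.4·0.53 + 9.9·23.8·0.35 + 20.1·2.4·0.53 + 20.1·23.8·0.11 + 2.4·23.8·0.39] = 1117.78 + 748.527 = 1866.31.
With uncorrelated errors the cross-covariances are all true-score covariance, so they carry over unchanged; only the diagonal terms shrink to ρᵢσᵢ².
True-score variance = [6.6²·0.91 + 9.9²·0.76 + 20.1²·0.63 + 2.4²·0.71 + 23.8²·0.69] + 748.527 = 763.587 + 748.527 = 1512.11.
Reliability = 1512.11 / 1866.31 = 0.810.

0.810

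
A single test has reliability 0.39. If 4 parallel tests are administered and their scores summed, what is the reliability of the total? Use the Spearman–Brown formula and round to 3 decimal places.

ρ_k = kρ / (1 + (k−1)ρ) = 4·0.39 / (1 + 3·0.39) = 1.560 / 2.170 = 0.719.

0.719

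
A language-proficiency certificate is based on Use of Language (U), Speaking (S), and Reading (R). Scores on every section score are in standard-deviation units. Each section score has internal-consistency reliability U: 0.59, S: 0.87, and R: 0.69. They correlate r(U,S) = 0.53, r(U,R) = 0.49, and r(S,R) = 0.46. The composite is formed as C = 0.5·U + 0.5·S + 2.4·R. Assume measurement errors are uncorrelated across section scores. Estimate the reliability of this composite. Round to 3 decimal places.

0.782

Var(C) = 0.5² + 0.5² + 2.4² + 2·[0.25·0.53 + 1.2·0.49 + 1.2·0.46] = 6.26 + 2.545 = 8.805.
Because errors are independent across components, Cov(Tᵢ,Tⱼ) = Cov(Xᵢ,Xⱼ); the off-diagonal part of the true-score variance is the same as above.
True-score variance = [0.5²·0.59 + 0.5²·0.87 + 2.4²·0.69] + 2.545 = 4.3394 + 2.545 = 6.8844.
Reliability = 6.8844 / 8.805 = 0.782.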